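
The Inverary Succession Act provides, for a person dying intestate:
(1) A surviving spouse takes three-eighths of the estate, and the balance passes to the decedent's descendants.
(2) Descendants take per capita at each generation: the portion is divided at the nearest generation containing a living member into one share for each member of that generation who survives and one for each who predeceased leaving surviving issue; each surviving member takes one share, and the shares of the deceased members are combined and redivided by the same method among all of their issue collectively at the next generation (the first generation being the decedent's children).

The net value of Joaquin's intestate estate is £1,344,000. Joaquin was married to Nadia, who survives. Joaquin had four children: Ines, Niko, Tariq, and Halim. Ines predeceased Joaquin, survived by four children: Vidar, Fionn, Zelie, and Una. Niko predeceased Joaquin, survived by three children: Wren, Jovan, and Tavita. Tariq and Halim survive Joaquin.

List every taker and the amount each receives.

Nadia takes three-eighths of £1,344,000 = £504,000. The remaining £840,000 passes to the descendants.
The descendants' portion (£840,000) is divided at the children's generation into 4 shares of £210,000. Tariq and Halim each take £210,000. The 2 shares of the deceased (Ines and Niko) are combined into a pool of £420,000.
That pool (£420,000) is divided at the grandchildren's generation equally among Vidar, Fionn, Zelie, Una, Wren, Jovan, and Tavita: £60,000 each.

Nadia: £504,000; Vidar: £60,000; Fionn: £60,000; Zelie: £60,000; Una: £60,000; Wren: £60,000; Jovan: £60,000; Tavita: £60,000; Tariq: £210,000; Halim: £210,000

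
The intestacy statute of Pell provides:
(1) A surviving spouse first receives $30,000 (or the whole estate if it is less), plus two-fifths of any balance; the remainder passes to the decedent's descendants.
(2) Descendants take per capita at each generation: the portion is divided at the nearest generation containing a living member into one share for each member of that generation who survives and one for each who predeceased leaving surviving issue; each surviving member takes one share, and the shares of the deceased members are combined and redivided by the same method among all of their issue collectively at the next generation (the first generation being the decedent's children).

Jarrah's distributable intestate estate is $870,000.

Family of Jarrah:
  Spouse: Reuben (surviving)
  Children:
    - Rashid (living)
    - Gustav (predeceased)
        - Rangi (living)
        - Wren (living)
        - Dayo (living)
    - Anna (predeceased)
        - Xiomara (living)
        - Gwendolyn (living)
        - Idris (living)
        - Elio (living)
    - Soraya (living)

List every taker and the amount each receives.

Reuben: $366,000; Rashid: $126,000; Rangi: $36,000; Wren: $36,000; Dayo: $36,000; Xiomara: $36,000; Gwendolyn: $36,000; Idris: $36,000; Elio: $36,000; Soraya: $126,000

Reuben first takes $30,000, leaving a balance of $840,000. Reuben then takes two-fifths of the balance ($336,000), for a total of $366,000. The remaining $504,000 passes to the descendants.
The descendants' portion ($504,000) is divided at the children's generation into 4 shares of $126,000. Rashid and Soraya each take $126,000. The 2 shares of the deceased (Gustav and Anna) are combined into a pool of $252,000.
That pool ($252,000) is divided at the grandchildren's generation equally among Rangi, Wren, Dayo, Xiomara, Gwendolyn, Idris, and Elio: $36,000 each.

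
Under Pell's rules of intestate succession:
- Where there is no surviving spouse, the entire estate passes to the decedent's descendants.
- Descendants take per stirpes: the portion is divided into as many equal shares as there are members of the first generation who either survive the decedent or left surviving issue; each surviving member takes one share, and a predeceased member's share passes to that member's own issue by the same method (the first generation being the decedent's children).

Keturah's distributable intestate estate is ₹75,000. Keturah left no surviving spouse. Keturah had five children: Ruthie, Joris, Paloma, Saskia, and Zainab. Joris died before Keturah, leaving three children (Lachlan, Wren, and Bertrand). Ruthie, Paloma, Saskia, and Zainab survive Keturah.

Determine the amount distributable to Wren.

The entire ₹75,000 passes to the descendants.
That amount (₹75,000) is divided into 5 shares of ₹15,000: Ruthie, Paloma, Saskia, and Zainab each take ₹15,000; Joris's ₹15,000 share passes to Joris's issue.
Joris's share (₹15,000) is divided into 3 shares of ₹5,000: Lachlan, Wren, and Bertrand each take ₹5,000.

Wren receives ₹5,000.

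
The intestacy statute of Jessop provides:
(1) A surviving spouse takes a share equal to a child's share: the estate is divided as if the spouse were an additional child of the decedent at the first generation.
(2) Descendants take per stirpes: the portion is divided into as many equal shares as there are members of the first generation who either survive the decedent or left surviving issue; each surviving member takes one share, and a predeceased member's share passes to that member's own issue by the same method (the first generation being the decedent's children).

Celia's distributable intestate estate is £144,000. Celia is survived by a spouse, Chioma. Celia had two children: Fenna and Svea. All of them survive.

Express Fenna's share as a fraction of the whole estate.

Fenna receives 1/3 of the estate.

The spouse counts as an additional share at the children's level, so there are 3 primary shares of £48,000. Chioma takes one such share (£48,000).
The children's combined portion (£96,000) is divided into 2 shares of £48,000: Fenna and Svea each take £48,000.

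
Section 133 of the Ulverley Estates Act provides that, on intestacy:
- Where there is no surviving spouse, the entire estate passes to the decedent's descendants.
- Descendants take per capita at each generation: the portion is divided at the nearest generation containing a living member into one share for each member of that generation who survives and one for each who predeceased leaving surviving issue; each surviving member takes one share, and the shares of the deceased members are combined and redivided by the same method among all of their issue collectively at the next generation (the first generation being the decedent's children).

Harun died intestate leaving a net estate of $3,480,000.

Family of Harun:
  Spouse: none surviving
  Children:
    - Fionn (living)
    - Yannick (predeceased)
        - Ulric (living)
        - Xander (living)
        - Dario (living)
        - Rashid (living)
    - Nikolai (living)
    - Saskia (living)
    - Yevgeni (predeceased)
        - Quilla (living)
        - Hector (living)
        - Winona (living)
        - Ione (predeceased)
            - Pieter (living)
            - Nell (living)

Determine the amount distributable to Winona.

Winona receives $174,000.

The entire $3,480,000 passes to the descendants.
That amount ($3,480,000) is divided at the children's generation into 5 shares of $696,000. Fionn, Nikolai, and Saskia each take $696,000. The 2 shares of the deceased (Yannick and Yevgeni) are combined into a pool of $1,392,000.
That pool ($1,392,000) is divided at the grandchildren's generation into 8 shares of $174,000. Ulric, Xander, Dario, Rashid, Quilla, Hector, and Winona each take $174,000. The remaining share for the deceased Ione ($174,000) is carried to the next generation.
That pool ($174,000) is divided at the great-grandchildren's generation equally among Pieter and Nell: $87,000 each.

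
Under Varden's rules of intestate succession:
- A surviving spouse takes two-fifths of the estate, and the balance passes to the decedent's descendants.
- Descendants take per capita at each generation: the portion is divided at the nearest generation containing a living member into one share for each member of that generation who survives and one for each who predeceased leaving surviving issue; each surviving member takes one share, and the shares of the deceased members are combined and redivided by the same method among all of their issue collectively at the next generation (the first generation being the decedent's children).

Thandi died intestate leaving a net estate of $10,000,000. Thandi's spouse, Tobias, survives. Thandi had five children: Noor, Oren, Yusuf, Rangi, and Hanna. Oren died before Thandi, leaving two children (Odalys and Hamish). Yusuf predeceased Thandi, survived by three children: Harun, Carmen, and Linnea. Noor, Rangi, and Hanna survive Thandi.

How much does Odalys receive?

Tobias takes two-fifths of $10,000,000 = $4,000,000. The remaining $6,000,000 passes to the descendants.
The descendants' portion ($6,000,000) is divided at the children's generation into 5 shares of $1,200,000. Noor, Rangi, and Hanna each take $1,200,000. The 2 shares of the deceased (Oren and Yusuf) are combined into a pool of $2,400,000.
That pool ($2,400,000) is divided at the grandchildren's generation equally among Odalys, Hamish, Harun, Carmen, and Linnea: $480,000 each.

Odalys receives $480,000.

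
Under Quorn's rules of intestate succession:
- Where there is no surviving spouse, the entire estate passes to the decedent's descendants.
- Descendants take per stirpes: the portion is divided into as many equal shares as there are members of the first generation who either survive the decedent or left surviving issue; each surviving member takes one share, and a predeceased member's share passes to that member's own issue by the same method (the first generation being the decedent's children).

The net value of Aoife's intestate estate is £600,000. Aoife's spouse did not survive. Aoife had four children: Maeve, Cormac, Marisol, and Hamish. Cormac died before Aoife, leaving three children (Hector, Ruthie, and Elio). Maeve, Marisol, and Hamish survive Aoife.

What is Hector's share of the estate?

Hector receives £50,000.

The entire £600,000 passes to the descendants.
That amount (£600,000) is divided into 4 shares of £150,000: Maeve, Marisol, and Hamish each take £150,000; Cormac's £150,000 share passes to Cormac's issue.
Cormac's share (£150,000) is divided into 3 shares of £50,000: Hector, Ruthie, and Elio each take £50,000.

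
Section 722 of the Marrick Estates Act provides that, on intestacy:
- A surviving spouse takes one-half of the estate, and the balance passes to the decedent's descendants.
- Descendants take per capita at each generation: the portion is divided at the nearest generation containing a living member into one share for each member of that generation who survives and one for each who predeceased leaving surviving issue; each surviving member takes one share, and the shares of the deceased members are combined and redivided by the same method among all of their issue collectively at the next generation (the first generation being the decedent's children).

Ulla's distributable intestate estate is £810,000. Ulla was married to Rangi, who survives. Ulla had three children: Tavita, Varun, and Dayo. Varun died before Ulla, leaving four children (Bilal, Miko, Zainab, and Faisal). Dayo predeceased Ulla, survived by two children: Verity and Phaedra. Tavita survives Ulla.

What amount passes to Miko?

Rangi takes one-half of £810,000 = £405,000. The remaining £405,000 passes to the descendants.
The descendants' portion (£405,000) is divided at the children's generation into 3 shares of £135,000. Tavita takes £135,000. The 2 shares of the deceased (Varun and Dayo) are combined into a pool of £270,000.
That pool (£270,000) is divided at the grandchildren's generation equally among Bilal, Miko, Zainab, Faisal, Verity, and Phaedra: £45,000 each.

Miko receives £45,000.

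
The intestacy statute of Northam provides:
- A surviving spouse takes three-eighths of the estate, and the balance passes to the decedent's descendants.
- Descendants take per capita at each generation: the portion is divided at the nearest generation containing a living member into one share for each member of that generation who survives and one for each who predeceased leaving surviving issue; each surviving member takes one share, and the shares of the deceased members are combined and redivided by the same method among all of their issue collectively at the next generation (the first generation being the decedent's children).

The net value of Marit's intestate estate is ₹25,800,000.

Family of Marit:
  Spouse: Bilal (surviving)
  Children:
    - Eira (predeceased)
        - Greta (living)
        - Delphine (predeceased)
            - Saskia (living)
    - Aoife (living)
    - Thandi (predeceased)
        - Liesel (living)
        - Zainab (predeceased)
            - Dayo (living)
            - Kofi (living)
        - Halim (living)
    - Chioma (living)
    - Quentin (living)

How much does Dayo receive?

Bilal takes three-eighths of ₹25,800,000 = ₹9,675,000. The remaining ₹16,125,000 passes to the descendants.
The descendants' portion (₹16,125,000) is divided at the children's generation into 5 shares of ₹3,225,000. Aoife, Chioma, and Quentin each take ₹3,225,000. The 2 shares of the deceased (Eira and Thandi) are combined into a pool of ₹6,450,000.
That pool (₹6,450,000) is divided at the grandchildren's generation into 5 shares of ₹1,290,000. Greta, Liesel, and Halim each take ₹1,290,000. The 2 shares of the deceased (Delphine and Zainab) are combined into a pool of ₹2,580,000.
That pool (₹2,580,000) is divided at the great-grandchildren's generation equally among Saskia, Dayo, and Kofi: ₹860,000 each.

Dayo receives ₹860,000.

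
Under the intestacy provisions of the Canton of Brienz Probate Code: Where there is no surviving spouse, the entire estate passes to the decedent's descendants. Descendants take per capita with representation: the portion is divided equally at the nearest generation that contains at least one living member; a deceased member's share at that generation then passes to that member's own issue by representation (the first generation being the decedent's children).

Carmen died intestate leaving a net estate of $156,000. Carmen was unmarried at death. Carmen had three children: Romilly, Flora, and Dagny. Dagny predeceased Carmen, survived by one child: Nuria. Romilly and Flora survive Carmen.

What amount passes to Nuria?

The entire $156,000 passes to the descendants.
That amount ($156,000) is divided into 3 shares of $52,000: Romilly and Flora each take $52,000; Dagny's $52,000 share passes to Dagny's issue.
Dagny's share ($52,000) passes entirely to Nuria.

Nuria receives $52,000.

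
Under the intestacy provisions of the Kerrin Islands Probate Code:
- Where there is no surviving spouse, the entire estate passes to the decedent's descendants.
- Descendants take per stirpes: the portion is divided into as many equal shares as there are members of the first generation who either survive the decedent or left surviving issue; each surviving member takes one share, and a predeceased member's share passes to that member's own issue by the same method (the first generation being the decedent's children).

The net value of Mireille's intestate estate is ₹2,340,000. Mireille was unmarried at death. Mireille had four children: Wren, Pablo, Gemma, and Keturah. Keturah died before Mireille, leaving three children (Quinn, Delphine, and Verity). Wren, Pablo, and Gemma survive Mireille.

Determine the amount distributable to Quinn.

The entire ₹2,340,000 passes to the descendants.
That amount (₹2,340,000) is divided into 4 shares of ₹585,000: Wren, Pablo, and Gemma each take ₹585,000; Keturah's ₹585,000 share passes to Keturah's issue.
Keturah's share (₹585,000) is divided into 3 shares of ₹195,000: Quinn, Delphine, and Verity each take ₹195,000.

Quinn receives ₹195,000.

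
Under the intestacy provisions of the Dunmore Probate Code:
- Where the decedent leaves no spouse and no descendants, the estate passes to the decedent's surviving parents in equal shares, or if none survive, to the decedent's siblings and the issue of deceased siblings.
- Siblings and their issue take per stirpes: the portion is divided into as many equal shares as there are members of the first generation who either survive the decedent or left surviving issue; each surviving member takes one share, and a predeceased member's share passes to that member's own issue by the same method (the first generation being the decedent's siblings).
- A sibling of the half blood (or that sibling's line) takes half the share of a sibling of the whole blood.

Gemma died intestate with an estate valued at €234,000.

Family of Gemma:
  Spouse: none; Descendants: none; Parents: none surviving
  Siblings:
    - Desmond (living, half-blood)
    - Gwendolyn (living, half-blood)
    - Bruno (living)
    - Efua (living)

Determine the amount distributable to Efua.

Efua receives €78,000.

The entire €234,000 passes to the siblings and their issue.
Counting each half-blood sibling's line as half a unit, there are 3 units in €234,000, so one unit is €78,000. Whole-blood lines (Bruno and Efua) take €78,000 each; half-blood lines (Desmond and Gwendolyn) take €39,000 each.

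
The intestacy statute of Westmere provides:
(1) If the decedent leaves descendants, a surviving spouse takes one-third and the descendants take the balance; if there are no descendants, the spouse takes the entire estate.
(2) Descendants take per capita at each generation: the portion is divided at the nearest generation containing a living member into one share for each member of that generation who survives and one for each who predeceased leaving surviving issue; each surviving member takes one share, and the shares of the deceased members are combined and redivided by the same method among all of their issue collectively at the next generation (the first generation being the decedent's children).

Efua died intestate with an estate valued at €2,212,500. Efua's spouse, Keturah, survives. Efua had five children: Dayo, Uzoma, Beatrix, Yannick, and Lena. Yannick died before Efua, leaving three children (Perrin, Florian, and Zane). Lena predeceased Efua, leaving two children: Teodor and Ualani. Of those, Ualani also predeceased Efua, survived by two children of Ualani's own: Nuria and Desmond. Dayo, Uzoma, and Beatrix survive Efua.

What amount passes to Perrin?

Keturah takes one-third of €2,212,500 = €737,500. The remaining €1,475,000 passes to the descendants.
The descendants' portion (€1,475,000) is divided at the children's generation into 5 shares of €295,000. Dayo, Uzoma, and Beatrix each take €295,000. The 2 shares of the deceased (Yannick and Lena) are combined into a pool of €590,000.
That pool (€590,000) is divided at the grandchildren's generation into 5 shares of €118,000. Perrin, Florian, Zane, and Teodor each take €118,000. The remaining share for the deceased Ualani (€118,000) is carried to the next generation.
That pool (€118,000) is divided at the great-grandchildren's generation equally among Nuria and Desmond: €59,000 each.

Perrin receives €118,000.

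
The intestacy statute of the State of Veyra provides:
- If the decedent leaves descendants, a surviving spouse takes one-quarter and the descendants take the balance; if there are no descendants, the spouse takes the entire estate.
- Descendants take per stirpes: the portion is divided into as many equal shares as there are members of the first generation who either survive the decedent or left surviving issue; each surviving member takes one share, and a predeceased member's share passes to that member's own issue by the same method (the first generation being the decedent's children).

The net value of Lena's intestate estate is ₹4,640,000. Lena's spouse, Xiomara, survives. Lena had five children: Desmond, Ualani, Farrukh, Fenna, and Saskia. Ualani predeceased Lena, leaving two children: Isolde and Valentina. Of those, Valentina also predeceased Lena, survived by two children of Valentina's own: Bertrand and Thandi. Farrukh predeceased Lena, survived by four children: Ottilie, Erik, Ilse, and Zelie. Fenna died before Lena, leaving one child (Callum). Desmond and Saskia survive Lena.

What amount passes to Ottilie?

Xiomara takes one-quarter of ₹4,640,000 = ₹1,160,000. The remaining ₹3,480,000 passes to the descendants.
The descendants' portion (₹3,480,000) is divided into 5 shares of ₹696,000: Desmond and Saskia each take ₹696,000; Ualani's ₹696,000 share passes to Ualani's issue; Farrukh's ₹696,000 share passes to Farrukh's issue; Fenna's ₹696,000 share passes to Fenna's issue.
Ualani's share (₹696,000) is divided into 2 shares of ₹348,000: Isolde takes ₹348,000; Valentina's ₹348,000 share passes to Valentina's issue.
Valentina's share (₹348,000) is divided into 2 shares of ₹174,000: Bertrand and Thandi each take ₹174,000.
Farrukh's share (₹696,000) is divided into 4 shares of ₹174,000: Ottilie, Erik, Ilse, and Zelie each take ₹174,000.
Fenna's share (₹696,000) passes entirely to Callum.

Ottilie receives ₹174,000.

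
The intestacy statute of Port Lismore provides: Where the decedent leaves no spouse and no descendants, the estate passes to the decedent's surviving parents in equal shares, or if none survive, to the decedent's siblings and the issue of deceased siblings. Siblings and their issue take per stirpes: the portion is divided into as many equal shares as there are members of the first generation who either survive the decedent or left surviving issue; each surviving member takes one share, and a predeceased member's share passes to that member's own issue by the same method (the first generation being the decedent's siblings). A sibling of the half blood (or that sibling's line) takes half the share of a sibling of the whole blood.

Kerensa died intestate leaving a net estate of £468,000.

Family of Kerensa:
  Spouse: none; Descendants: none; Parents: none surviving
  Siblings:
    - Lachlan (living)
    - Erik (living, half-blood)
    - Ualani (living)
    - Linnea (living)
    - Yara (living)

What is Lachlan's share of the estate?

The entire £468,000 passes to the siblings and their issue.
Counting each half-blood sibling's line as half a unit, there are 9/2 units in £468,000, so one unit is £104,000. Whole-blood lines (Lachlan, Ualani, Linnea, and Yara) take £104,000 each; half-blood lines (Erik) take £52,000 each.

Lachlan receives £104,000.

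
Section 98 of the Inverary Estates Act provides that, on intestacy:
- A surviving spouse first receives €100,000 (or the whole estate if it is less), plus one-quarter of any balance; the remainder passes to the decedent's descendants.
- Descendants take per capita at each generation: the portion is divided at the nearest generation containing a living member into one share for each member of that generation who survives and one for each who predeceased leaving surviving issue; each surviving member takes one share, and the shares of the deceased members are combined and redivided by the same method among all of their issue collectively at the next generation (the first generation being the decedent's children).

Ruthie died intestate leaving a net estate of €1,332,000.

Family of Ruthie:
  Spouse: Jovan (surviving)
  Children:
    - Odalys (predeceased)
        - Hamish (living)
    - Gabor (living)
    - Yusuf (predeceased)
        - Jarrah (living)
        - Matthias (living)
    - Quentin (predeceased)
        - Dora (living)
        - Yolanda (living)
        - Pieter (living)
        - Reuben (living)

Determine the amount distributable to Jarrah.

Jovan first takes €100,000, leaving a balance of €1,232,000. Jovan then takes one-quarter of the balance (€308,000), for a total of €408,000. The remaining €924,000 passes to the descendants.
The descendants' portion (€924,000) is divided at the children's generation into 4 shares of €231,000. Gabor takes €231,000. The 3 shares of the deceased (Odalys, Yusuf, and Quentin) are combined into a pool of €693,000.
That pool (€693,000) is divided at the grandchildren's generation equally among Hamish, Jarrah, Matthias, Dora, Yolanda, Pieter, and Reuben: €99,000 each.

Jarrah receives €99,000.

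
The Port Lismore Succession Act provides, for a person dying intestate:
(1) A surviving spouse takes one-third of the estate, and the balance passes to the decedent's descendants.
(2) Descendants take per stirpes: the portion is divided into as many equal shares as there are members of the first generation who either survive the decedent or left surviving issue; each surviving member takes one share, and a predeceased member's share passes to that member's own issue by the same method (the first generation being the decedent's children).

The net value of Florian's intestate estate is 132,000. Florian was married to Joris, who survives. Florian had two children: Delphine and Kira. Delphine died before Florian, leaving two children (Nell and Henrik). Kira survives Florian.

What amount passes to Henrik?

Joris takes one-third of 132,000 = 44,000. The remaining 88,000 passes to the descendants.
The descendants' portion (88,000) is divided into 2 shares of 44,000: Kira takes 44,000; Delphine's 44,000 share passes to Delphine's issue.
Delphine's share (44,000) is divided into 2 shares of 22,000: Nell and Henrik each take 22,000.

Henrik receives 22,000.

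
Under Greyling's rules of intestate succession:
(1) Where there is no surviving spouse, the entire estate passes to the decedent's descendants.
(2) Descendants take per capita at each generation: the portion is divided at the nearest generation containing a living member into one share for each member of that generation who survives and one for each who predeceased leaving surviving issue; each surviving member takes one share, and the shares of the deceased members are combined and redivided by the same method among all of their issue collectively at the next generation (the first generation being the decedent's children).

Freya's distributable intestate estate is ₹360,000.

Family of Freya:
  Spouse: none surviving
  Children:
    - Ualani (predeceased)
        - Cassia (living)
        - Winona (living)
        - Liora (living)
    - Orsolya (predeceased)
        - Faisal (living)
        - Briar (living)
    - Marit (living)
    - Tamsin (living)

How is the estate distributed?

Cassia: ₹36,000; Winona: ₹36,000; Liora: ₹36,000; Faisal: ₹36,000; Briar: ₹36,000; Marit: ₹90,000; Tamsin: ₹90,000

The entire ₹360,000 passes to the descendants.
That amount (₹360,000) is divided at the children's generation into 4 shares of ₹90,000. Marit and Tamsin each take ₹90,000. The 2 shares of the deceased (Ualani and Orsolya) are combined into a pool of ₹180,000.
That pool (₹180,000) is divided at the grandchildren's generation equally among Cassia, Winona, Liora, Faisal, and Briar: ₹36,000 each.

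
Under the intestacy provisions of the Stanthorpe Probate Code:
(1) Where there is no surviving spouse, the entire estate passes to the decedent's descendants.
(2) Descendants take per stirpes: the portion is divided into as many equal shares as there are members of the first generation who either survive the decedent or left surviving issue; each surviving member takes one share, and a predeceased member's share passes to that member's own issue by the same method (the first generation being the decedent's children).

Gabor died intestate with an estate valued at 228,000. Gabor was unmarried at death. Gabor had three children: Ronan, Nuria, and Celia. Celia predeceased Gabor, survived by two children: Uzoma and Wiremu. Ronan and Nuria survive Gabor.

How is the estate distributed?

The entire 228,000 passes to the descendants.
That amount (228,000) is divided into 3 shares of 76,000: Ronan and Nuria each take 76,000; Celia's 76,000 share passes to Celia's issue.
Celia's share (76,000) is divided into 2 shares of 38,000: Uzoma and Wiremu each take 38,000.

Ronan: 76,000; Nuria: 76,000; Uzoma: 38,000; Wiremu: 38,000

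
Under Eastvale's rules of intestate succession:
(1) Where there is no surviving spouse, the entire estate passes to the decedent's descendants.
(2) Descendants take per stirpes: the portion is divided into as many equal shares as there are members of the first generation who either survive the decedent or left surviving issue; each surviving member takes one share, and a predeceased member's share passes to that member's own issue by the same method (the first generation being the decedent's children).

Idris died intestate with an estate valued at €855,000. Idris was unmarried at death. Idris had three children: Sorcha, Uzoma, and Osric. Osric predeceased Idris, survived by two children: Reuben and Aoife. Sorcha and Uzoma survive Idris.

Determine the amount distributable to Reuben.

Reuben receives €142,500.

The entire €855,000 passes to the descendants.
That amount (€855,000) is divided into 3 shares of €285,000: Sorcha and Uzoma each take €285,000; Osric's €285,000 share passes to Osric's issue.
Osric's share (€285,000) is divided into 2 shares of €142,500: Reuben and Aoife each take €142,500.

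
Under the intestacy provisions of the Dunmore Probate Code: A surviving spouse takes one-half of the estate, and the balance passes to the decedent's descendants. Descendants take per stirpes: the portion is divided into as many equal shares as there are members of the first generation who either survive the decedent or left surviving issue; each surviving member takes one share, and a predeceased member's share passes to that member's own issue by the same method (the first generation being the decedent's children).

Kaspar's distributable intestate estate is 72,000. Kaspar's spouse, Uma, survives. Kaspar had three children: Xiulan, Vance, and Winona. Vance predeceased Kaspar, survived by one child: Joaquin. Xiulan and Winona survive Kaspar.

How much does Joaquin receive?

Joaquin receives 12,000.

Uma takes one-half of 72,000 = 36,000. The remaining 36,000 passes to the descendants.
The descendants' portion (36,000) is divided into 3 shares of 12,000: Xiulan and Winona each take 12,000; Vance's 12,000 share passes to Vance's issue.
Vance's share (12,000) passes entirely to Joaquin.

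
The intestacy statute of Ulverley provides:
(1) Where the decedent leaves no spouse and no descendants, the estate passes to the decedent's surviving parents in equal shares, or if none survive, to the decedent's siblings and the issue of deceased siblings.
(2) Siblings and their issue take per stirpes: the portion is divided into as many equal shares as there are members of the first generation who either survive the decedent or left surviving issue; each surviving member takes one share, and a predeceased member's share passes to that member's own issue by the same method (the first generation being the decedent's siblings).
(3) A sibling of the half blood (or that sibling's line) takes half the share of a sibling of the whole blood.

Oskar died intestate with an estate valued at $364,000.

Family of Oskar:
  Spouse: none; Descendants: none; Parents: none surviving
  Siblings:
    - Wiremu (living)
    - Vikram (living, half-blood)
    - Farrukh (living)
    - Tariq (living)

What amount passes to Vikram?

The entire $364,000 passes to the siblings and their issue.
Counting each half-blood sibling's line as half a unit, there are 7/2 units in $364,000, so one unit is $104,000. Whole-blood lines (Wiremu, Farrukh, and Tariq) take $104,000 each; half-blood lines (Vikram) take $52,000 each.

Vikram receives $52,000.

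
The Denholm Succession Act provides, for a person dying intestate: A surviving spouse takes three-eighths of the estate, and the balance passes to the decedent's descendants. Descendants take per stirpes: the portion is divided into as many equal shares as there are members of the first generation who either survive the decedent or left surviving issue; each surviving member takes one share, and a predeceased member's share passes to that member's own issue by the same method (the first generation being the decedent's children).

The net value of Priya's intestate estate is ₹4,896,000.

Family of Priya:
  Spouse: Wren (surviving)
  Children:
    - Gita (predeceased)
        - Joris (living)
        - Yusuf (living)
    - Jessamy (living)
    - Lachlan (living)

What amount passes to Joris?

Joris receives ₹510,000.

Wren takes three-eighths of ₹4,896,000 = ₹1,836,000. The remaining ₹3,060,000 passes to the descendants.
The descendants' portion (₹3,060,000) is divided into 3 shares of ₹1,020,000: Jessamy and Lachlan each take ₹1,020,000; Gita's ₹1,020,000 share passes to Gita's issue.
Gita's share (₹1,020,000) is divided into 2 shares of ₹510,000: Joris and Yusuf each take ₹510,000.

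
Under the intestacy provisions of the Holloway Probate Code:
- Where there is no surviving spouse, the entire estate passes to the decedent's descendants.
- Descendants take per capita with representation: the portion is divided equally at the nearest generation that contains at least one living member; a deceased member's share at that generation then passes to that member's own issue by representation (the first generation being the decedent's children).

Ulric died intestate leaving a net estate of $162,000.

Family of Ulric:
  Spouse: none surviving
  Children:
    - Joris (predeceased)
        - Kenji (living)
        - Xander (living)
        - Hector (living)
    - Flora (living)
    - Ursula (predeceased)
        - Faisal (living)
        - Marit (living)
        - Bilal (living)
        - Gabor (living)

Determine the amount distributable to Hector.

The entire $162,000 passes to the descendants.
That amount ($162,000) is divided into 3 shares of $54,000: Flora takes $54,000; Joris's $54,000 share passes to Joris's issue; Ursula's $54,000 share passes to Ursula's issue.
Joris's share ($54,000) is divided into 3 shares of $18,000: Kenji, Xander, and Hector each take $18,000.
Ursula's share ($54,000) is divided into 4 shares of $13,500: Faisal, Marit, Bilal, and Gabor each take $13,500.

Hector receives $18,000.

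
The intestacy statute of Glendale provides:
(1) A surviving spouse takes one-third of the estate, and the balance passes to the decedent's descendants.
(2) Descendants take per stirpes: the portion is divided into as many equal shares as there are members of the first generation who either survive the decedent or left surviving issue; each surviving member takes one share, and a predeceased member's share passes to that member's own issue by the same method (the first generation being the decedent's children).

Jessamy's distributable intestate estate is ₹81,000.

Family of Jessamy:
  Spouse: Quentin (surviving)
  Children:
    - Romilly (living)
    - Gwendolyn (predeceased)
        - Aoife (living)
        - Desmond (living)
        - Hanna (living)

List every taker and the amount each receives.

Quentin takes one-third of ₹81,000 = ₹27,000. The remaining ₹54,000 passes to the descendants.
The descendants' portion (₹54,000) is divided into 2 shares of ₹27,000: Romilly takes ₹27,000; Gwendolyn's ₹27,000 share passes to Gwendolyn's issue.
Gwendolyn's share (₹27,000) is divided into 3 shares of ₹9,000: Aoife, Desmond, and Hanna each take ₹9,000.

Quentin: ₹27,000; Romilly: ₹27,000; Aoife: ₹9,000; Desmond: ₹9,000; Hanna: ₹9,000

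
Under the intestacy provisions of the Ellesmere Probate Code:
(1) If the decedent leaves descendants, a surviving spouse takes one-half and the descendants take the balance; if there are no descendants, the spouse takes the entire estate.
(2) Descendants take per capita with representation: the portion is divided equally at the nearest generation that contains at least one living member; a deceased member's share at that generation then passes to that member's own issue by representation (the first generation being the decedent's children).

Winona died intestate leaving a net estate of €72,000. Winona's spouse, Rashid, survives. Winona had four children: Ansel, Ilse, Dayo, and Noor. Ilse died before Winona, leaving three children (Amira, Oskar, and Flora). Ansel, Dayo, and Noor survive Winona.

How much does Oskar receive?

Oskar receives €3,000.

Rashid takes one-half of €72,000 = €36,000. The remaining €36,000 passes to the descendants.
The descendants' portion (€36,000) is divided into 4 shares of €9,000: Ansel, Dayo, and Noor each take €9,000; Ilse's €9,000 share passes to Ilse's issue.
Ilse's share (€9,000) is divided into 3 shares of €3,000: Amira, Oskar, and Flora each take €3,000.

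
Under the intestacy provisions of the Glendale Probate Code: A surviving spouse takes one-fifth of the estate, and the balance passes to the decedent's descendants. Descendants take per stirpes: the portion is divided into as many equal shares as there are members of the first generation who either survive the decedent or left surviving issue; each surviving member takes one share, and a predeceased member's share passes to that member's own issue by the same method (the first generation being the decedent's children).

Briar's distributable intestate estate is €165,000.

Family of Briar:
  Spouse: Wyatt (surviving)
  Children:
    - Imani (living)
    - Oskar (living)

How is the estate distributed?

Wyatt takes one-fifth of €165,000 = €33,000. The remaining €132,000 passes to the descendants.
The descendants' portion (€132,000) is divided into 2 shares of €66,000: Imani and Oskar each take €66,000.

Wyatt: €33,000; Imani: €66,000; Oskar: €66,000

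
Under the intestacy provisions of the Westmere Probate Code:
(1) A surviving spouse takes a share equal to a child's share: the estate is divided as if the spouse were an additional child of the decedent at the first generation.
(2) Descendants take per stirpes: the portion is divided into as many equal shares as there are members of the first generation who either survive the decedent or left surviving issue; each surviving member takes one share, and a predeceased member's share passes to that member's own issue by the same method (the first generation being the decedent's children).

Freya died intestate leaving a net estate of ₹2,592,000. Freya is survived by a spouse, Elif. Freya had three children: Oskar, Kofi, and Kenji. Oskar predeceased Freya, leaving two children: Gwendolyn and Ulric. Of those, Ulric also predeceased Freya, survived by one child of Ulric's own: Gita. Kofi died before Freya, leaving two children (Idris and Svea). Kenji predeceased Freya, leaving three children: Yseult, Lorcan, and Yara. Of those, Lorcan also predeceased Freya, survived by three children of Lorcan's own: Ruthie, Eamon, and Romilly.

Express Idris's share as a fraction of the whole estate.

Idris receives 1/8 of the estate.

The spouse counts as an additional share at the children's level, so there are 4 primary shares of ₹648,000. Elif takes one such share (₹648,000).
The children's combined portion (₹1,944,000) is divided into 3 shares of ₹648,000: Oskar's ₹648,000 share passes to Oskar's issue; Kofi's ₹648,000 share passes to Kofi's issue; Kenji's ₹648,000 share passes to Kenji's issue.
Oskar's share (₹648,000) is divided into 2 shares of ₹324,000: Gwendolyn takes ₹324,000; Ulric's ₹324,000 share passes to Ulric's issue.
Ulric's share (₹324,000) passes entirely to Gita.
Kofi's share (₹648,000) is divided into 2 shares of ₹324,000: Idris and Svea each take ₹324,000.
Kenji's share (₹648,000) is divided into 3 shares of ₹216,000: Yseult and Yara each take ₹216,000; Lorcan's ₹216,000 share passes to Lorcan's issue.
Lorcan's share (₹216,000) is divided into 3 shares of ₹72,000: Ruthie, Eamon, and Romilly each take ₹72,000.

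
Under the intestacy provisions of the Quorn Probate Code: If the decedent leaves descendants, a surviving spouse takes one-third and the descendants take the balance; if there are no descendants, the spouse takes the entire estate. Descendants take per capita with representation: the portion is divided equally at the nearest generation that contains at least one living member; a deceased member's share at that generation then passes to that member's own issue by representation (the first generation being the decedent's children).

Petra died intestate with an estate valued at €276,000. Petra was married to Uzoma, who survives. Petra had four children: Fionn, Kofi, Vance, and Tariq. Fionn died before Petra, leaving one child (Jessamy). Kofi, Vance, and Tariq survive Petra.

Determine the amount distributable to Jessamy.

Jessamy receives €46,000.

Uzoma takes one-third of €276,000 = €92,000. The remaining €184,000 passes to the descendants.
The descendants' portion (€184,000) is divided into 4 shares of €46,000: Kofi, Vance, and Tariq each take €46,000; Fionn's €46,000 share passes to Fionn's issue.
Fionn's share (€46,000) passes entirely to Jessamy.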